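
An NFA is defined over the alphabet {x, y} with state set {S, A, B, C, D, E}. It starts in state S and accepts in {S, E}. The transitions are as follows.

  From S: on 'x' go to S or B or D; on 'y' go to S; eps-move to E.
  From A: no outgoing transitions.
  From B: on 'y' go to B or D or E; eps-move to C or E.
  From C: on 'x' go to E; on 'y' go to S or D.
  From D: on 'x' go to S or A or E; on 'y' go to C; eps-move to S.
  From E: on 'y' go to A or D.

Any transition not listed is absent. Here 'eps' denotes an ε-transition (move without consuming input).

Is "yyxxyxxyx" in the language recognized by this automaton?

Yes

Start: ε-closure({S}) = {S, E}.
Read 'y': {S, E} → {S, A, D, E}.
Read 'y': {S, A, D, E} → {S, A, C, D, E}.
Read 'x': {S, A, C, D, E} → {S, A, B, C, D, E}.
Read 'x': {S, A, B, C, D, E} → {S, A, B, C, D, E}.
Read 'y': {S, A, B, C, D, E} → {S, A, B, C, D, E}.
Read 'x': {S, A, B, C, D, E} → {S, A, B, C, D, E}.
Read 'x': {S, A, B, C, D, E} → {S, A, B, C, D, E}.
Read 'y': {S, A, B, C, D, E} → {S, A, B, C, D, E}.
Read 'x': {S, A, B, C, D, E} → {S, A, B, C, D, E}.
The final set {S, A, B, C, D, E} contains the accepting states S, E.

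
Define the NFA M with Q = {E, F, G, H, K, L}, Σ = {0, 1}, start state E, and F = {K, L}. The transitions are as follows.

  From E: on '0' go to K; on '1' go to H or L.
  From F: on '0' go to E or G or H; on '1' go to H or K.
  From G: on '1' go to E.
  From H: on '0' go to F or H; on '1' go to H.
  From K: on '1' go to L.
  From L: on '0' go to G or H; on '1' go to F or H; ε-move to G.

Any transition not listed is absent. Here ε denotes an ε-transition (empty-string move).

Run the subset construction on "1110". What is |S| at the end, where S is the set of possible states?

Start in {E}.
Read '1': {E} → {G, H, L}.
Read '1': {G, H, L} → {E, F, H}.
Read '1': {E, F, H} → {G, H, K, L}.
Read '0': {G, H, K, L} → {F, G, H}.
That set has 3 states.

3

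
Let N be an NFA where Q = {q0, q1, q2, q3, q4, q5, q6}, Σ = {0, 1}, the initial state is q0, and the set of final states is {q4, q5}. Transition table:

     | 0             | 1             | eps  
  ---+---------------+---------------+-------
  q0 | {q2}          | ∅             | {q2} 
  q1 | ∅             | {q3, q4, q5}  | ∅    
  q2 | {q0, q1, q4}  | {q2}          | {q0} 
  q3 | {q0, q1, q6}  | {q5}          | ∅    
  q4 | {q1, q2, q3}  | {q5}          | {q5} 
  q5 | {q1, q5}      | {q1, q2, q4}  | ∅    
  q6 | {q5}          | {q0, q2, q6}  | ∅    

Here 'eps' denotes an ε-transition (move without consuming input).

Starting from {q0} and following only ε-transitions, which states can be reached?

Begin with {q0}.
ε-move q0 → q2; add q2.

{q0, q2}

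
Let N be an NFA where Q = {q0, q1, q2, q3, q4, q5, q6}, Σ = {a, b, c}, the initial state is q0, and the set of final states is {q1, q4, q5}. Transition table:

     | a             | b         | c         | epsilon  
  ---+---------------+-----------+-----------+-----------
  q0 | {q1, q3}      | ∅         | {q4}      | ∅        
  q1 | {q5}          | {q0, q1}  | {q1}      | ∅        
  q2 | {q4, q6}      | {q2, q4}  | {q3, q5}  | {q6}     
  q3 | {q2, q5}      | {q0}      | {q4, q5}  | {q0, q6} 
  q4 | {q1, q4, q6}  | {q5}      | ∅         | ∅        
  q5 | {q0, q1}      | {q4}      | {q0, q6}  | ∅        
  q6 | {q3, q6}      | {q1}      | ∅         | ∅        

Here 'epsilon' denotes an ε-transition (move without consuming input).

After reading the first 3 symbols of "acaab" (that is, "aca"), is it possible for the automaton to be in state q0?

Start in {q0}.
Read 'a': q0→{q1, q3}; union {q1, q3}; ε-closure = {q0, q1, q3, q6}.
Read 'c': q0→{q4}, q1→{q1}, q3→{q4, q5}, q6→∅; now {q1, q4, q5}.
Read 'a': q1→{q5}, q4→{q1, q4, q6}, q5→{q0, q1}; now {q0, q1, q4, q5, q6}.
State q0 is in {q0, q1, q4, q5, q6}.

Yes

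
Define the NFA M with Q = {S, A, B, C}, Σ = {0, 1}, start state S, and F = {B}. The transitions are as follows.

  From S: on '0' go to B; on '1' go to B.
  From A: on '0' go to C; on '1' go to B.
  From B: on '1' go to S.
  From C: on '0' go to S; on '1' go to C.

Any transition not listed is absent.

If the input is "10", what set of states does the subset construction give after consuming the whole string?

∅

Start in {S}.
Read '1': {S} → {B}.
Read '0': {B} → ∅.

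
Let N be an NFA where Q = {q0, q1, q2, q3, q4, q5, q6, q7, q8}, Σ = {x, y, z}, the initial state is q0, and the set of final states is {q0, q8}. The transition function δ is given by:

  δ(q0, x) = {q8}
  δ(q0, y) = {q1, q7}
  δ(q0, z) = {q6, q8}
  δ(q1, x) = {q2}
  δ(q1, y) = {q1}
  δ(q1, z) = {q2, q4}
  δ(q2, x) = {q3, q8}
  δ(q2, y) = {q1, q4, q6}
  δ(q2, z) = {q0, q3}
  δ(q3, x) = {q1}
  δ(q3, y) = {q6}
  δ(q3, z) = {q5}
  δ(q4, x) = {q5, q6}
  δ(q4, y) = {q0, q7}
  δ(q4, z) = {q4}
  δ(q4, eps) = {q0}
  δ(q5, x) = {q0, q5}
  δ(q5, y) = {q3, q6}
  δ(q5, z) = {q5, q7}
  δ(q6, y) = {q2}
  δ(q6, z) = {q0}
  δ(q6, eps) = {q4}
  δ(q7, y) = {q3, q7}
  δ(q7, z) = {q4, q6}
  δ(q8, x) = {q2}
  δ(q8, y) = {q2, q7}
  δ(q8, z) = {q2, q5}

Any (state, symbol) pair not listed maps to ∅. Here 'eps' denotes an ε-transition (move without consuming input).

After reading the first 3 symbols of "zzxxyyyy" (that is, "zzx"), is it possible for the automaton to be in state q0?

Start in {q0}.
Read 'z': {q0} → {q0, q4, q6, q8}.
Read 'z': {q0, q4, q6, q8} → {q0, q2, q4, q5, q6, q8}.
Read 'x': {q0, q2, q4, q5, q6, q8} → {q0, q2, q3, q4, q5, q6, q8}.
State q0 is in {q0, q2, q3, q4, q5, q6, q8}.

Yes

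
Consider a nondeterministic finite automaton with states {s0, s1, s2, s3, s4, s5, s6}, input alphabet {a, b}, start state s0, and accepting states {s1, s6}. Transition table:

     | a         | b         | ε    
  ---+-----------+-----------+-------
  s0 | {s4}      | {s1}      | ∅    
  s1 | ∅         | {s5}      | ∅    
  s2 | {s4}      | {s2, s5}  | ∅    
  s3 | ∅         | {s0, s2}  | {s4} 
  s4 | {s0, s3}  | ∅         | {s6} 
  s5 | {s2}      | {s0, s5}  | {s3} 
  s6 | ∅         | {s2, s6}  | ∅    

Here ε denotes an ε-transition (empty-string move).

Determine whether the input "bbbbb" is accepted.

Start in {s0}.
Read 'b': s0→{s1}; now {s1}.
Read 'b': s1→{s5}; union {s5}; ε-closure = {s3, s4, s5, s6}.
Read 'b': s3→{s0, s2}, s4→∅, s5→{s0, s5}, s6→{s2, s6}; union {s0, s2, s5, s6}; ε-closure = {s0, s2, s3, s4, s5, s6}.
Read 'b': s0→{s1}, s2→{s2, s5}, s3→{s0, s2}, s4→∅, s5→{s0, s5}, s6→{s2, s6}; union {s0, s1, s2, s5, s6}; ε-closure = {s0, s1, s2, s3, s4, s5, s6}.
Read 'b': s0→{s1}, s1→{s5}, s2→{s2, s5}, s3→{s0, s2}, s4→∅, s5→{s0, s5}, s6→{s2, s6}; union {s0, s1, s2, s5, s6}; ε-closure = {s0, s1, s2, s3, s4, s5, s6}.
The final set {s0, s1, s2, s3, s4, s5, s6} contains the accepting states s1, s6.

Yes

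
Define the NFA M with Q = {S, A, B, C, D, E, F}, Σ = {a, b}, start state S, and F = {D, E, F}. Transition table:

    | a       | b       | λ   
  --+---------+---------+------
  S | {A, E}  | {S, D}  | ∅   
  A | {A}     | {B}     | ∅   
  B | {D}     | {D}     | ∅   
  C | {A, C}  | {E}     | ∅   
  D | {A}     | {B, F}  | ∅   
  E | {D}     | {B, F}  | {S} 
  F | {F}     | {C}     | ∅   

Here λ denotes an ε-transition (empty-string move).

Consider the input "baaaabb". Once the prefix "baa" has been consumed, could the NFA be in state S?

Yes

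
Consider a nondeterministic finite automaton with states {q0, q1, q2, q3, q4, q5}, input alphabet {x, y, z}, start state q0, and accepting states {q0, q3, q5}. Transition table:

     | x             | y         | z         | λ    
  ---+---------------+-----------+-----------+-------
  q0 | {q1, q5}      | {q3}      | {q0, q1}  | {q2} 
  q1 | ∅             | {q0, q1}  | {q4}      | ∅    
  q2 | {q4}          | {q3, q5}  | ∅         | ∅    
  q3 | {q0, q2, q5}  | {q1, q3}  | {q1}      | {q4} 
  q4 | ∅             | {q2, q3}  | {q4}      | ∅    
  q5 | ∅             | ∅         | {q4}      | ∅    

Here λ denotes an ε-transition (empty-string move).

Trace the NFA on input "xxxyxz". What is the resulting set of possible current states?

Start: ε-closure({q0}) = {q0, q2}.
Read 'x': {q0, q2} → {q1, q4, q5}.
Read 'x': {q1, q4, q5} → ∅.
The set is empty and remains empty for the remaining 4 symbols.

∅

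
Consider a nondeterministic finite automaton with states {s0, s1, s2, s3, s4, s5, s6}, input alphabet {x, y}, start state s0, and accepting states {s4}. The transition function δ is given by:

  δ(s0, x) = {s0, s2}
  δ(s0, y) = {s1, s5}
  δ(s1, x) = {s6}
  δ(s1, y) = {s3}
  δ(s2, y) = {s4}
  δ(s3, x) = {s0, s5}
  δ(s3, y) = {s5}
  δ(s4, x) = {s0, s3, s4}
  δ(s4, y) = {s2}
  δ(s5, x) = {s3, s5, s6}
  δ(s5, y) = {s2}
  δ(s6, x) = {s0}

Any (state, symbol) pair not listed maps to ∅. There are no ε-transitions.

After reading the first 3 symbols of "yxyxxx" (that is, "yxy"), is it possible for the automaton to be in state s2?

Yes

Start in {s0}.
Read 'y': s0→{s1, s5}; now {s1, s5}.
Read 'x': s1→{s6}, s5→{s3, s5, s6}; now {s3, s5, s6}.
Read 'y': s3→{s5}, s5→{s2}, s6→∅; now {s2, s5}.
State s2 is in {s2, s5}.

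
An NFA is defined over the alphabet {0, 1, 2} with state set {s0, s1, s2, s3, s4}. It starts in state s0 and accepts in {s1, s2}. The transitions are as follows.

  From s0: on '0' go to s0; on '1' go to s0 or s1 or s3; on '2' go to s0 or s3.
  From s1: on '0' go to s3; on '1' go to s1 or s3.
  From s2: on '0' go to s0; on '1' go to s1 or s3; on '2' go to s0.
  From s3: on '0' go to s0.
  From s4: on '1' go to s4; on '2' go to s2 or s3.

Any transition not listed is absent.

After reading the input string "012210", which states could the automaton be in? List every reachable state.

{s0, s3}

Start in {s0}.
Read '0': {s0} → {s0}.
Read '1': {s0} → {s0, s1, s3}.
Read '2': {s0, s1, s3} → {s0, s3}.
Read '2': {s0, s3} → {s0, s3}.
Read '1': {s0, s3} → {s0, s1, s3}.
Read '0': {s0, s1, s3} → {s0, s3}.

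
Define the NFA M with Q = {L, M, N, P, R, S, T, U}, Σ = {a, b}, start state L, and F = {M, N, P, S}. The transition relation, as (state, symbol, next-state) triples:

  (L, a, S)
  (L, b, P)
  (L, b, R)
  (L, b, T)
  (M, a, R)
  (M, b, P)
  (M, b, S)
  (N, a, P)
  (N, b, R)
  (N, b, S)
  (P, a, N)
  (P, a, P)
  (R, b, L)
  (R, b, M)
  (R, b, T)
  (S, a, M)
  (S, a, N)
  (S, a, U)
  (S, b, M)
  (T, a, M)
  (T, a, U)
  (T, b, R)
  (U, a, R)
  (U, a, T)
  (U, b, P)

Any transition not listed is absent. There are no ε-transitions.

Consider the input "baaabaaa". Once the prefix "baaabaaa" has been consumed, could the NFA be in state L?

No

Start in {L}.
Read 'b': L→{P, R, T}; now {P, R, T}.
Read 'a': P→{N, P}, R→∅, T→{M, U}; now {M, N, P, U}.
Read 'a': M→{R}, N→{P}, P→{N, P}, U→{R, T}; now {N, P, R, T}.
Read 'a': N→{P}, P→{N, P}, R→∅, T→{M, U}; now {M, N, P, U}.
Read 'b': M→{P, S}, N→{R, S}, P→∅, U→{P}; now {P, R, S}.
Read 'a': P→{N, P}, R→∅, S→{M, N, U}; now {M, N, P, U}.
Read 'a': M→{R}, N→{P}, P→{N, P}, U→{R, T}; now {N, P, R, T}.
Read 'a': N→{P}, P→{N, P}, R→∅, T→{M, U}; now {M, N, P, U}.
State L is not in {M, N, P, U}.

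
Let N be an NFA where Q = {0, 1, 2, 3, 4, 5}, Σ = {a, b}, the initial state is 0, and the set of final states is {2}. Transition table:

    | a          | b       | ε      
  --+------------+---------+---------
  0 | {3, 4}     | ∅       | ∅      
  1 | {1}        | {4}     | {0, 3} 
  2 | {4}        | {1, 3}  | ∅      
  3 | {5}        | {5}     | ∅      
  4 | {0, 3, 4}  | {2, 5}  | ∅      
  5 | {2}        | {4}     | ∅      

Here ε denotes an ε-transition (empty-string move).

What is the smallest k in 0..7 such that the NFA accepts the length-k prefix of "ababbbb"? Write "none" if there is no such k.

2

Start in {0}.
Read 'a': 0→{3, 4}; now {3, 4}.
Read 'b': 3→{5}, 4→{2, 5}; now {2, 5}.
None of the earlier sets intersect F, but {2, 5} does.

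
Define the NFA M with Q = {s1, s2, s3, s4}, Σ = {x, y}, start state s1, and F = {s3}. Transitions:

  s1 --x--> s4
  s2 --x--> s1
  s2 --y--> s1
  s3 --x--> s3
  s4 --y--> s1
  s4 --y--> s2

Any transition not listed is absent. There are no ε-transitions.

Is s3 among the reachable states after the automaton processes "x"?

No

Start in {s1}.
Read 'x': {s1} → {s4}.
State s3 is not in {s4}.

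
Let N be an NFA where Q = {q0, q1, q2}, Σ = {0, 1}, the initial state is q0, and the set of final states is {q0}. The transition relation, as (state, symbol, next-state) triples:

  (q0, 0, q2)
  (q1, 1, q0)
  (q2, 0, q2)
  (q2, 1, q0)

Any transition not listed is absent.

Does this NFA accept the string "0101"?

Yes

Start in {q0}.
Read '0': q0→{q2}; now {q2}.
Read '1': q2→{q0}; now {q0}.
Read '0': q0→{q2}; now {q2}.
Read '1': q2→{q0}; now {q0}.
The final set {q0} contains the accepting state q0.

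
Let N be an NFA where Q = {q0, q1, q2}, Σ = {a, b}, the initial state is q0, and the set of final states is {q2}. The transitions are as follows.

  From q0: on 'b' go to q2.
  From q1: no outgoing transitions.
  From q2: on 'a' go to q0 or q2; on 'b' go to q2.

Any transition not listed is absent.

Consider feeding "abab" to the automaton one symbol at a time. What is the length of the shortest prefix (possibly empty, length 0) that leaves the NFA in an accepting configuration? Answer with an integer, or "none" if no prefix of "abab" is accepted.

none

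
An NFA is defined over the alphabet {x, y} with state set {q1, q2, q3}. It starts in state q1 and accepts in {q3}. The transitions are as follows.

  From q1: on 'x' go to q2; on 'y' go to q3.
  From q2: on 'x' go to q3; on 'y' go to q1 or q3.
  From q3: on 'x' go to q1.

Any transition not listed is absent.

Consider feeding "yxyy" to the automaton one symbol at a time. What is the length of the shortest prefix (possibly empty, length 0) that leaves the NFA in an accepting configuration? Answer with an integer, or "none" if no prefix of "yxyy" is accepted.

Start in {q1}.
Read 'y': q1→{q3}; now {q3}.
None of the earlier sets intersect F, but {q3} does.

1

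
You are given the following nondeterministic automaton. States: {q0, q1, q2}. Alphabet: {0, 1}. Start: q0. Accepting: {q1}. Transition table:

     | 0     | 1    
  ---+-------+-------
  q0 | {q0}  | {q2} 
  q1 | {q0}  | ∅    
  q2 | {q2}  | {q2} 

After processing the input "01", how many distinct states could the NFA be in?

Start in {q0}.
Read '0': {q0} → {q0}.
Read '1': {q0} → {q2}.
That set has 1 state.

1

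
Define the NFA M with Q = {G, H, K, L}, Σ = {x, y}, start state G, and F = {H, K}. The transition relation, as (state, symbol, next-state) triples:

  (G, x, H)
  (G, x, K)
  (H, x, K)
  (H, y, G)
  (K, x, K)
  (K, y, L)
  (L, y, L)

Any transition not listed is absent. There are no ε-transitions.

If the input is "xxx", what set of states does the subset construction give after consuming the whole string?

{K}

Start in {G}.
Read 'x': {G} → {H, K}.
Read 'x': {H, K} → {K}.
Read 'x': {K} → {K}.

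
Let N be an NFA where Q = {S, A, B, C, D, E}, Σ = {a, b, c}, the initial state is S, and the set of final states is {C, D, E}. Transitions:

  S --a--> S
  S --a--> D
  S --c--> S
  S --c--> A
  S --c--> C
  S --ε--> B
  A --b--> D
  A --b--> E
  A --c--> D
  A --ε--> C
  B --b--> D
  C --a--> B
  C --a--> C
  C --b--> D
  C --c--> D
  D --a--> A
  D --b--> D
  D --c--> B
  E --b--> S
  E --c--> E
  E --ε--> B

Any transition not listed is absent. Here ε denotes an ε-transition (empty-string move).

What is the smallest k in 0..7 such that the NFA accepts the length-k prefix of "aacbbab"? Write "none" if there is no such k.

1

Start: ε-closure({S}) = {S, B}.
Read 'a': S→{S, D}, B→∅; union {S, D}; ε-closure = {S, B, D}.
None of the earlier sets intersect F, but {S, B, D} does.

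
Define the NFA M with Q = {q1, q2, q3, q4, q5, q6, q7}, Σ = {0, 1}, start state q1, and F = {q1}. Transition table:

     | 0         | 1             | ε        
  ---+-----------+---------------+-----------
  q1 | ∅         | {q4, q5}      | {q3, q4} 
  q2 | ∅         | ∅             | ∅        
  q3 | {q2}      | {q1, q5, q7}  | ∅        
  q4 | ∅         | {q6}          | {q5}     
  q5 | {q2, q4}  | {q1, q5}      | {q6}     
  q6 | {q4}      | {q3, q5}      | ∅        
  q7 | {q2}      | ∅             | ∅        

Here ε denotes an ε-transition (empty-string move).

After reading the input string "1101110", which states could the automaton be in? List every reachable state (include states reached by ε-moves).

{q2, q4, q5, q6}

Start: ε-closure({q1}) = {q1, q3, q4, q5, q6}.
Read '1': q1→{q4, q5}, q3→{q1, q5, q7}, q4→{q6}, q5→{q1, q5}, q6→{q3, q5}; now {q1, q3, q4, q5, q6, q7}.
Read '1': q1→{q4, q5}, q3→{q1, q5, q7}, q4→{q6}, q5→{q1, q5}, q6→{q3, q5}, q7→∅; now {q1, q3, q4, q5, q6, q7}.
Read '0': q1→∅, q3→{q2}, q4→∅, q5→{q2, q4}, q6→{q4}, q7→{q2}; union {q2, q4}; ε-closure = {q2, q4, q5, q6}.
Read '1': q2→∅, q4→{q6}, q5→{q1, q5}, q6→{q3, q5}; union {q1, q3, q5, q6}; ε-closure = {q1, q3, q4, q5, q6}.
Read '1': q1→{q4, q5}, q3→{q1, q5, q7}, q4→{q6}, q5→{q1, q5}, q6→{q3, q5}; now {q1, q3, q4, q5, q6, q7}.
Read '1': q1→{q4, q5}, q3→{q1, q5, q7}, q4→{q6}, q5→{q1, q5}, q6→{q3, q5}, q7→∅; now {q1, q3, q4, q5, q6, q7}.
Read '0': q1→∅, q3→{q2}, q4→∅, q5→{q2, q4}, q6→{q4}, q7→{q2}; union {q2, q4}; ε-closure = {q2, q4, q5, q6}.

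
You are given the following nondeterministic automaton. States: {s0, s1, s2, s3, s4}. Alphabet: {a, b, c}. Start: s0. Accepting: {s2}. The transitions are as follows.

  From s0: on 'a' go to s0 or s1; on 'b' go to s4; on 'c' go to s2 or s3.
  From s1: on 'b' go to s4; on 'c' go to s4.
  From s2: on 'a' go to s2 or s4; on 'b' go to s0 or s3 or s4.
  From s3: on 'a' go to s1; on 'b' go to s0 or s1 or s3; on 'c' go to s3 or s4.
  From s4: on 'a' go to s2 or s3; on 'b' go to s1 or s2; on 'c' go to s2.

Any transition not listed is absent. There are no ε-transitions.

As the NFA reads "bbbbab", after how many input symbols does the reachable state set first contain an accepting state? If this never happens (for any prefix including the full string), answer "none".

2

Start in {s0}.
Read 'b': {s0} → {s4}.
Read 'b': {s4} → {s1, s2}.
None of the earlier sets intersect F, but {s1, s2} does.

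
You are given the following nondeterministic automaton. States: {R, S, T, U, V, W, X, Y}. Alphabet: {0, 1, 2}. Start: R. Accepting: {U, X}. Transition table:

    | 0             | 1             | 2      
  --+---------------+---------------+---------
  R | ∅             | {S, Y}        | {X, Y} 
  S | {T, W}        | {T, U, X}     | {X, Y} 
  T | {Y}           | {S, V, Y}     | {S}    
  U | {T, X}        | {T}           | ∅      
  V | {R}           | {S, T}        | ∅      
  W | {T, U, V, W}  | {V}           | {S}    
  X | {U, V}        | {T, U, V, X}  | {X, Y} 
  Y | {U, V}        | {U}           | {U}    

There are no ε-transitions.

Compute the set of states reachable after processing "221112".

{S, U, X, Y}

Start in {R}.
Read '2': R→{X, Y}; now {X, Y}.
Read '2': X→{X, Y}, Y→{U}; now {U, X, Y}.
Read '1': U→{T}, X→{T, U, V, X}, Y→{U}; now {T, U, V, X}.
Read '1': T→{S, V, Y}, U→{T}, V→{S, T}, X→{T, U, V, X}; now {S, T, U, V, X, Y}.
Read '1': S→{T, U, X}, T→{S, V, Y}, U→{T}, V→{S, T}, X→{T, U, V, X}, Y→{U}; now {S, T, U, V, X, Y}.
Read '2': S→{X, Y}, T→{S}, U→∅, V→∅, X→{X, Y}, Y→{U}; now {S, U, X, Y}.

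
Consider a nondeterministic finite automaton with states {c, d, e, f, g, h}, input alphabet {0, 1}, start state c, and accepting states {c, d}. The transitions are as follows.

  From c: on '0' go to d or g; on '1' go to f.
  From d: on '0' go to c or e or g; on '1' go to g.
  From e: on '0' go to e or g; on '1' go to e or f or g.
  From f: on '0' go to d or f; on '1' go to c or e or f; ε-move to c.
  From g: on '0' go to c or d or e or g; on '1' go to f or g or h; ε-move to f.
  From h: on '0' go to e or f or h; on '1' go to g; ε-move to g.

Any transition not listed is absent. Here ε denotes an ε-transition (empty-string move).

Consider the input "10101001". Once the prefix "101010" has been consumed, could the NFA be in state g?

Start in {c}.
Read '1': c→{f}; union {f}; ε-closure = {c, f}.
Read '0': c→{d, g}, f→{d, f}; union {d, f, g}; ε-closure = {c, d, f, g}.
Read '1': c→{f}, d→{g}, f→{c, e, f}, g→{f, g, h}; now {c, e, f, g, h}.
Read '0': c→{d, g}, e→{e, g}, f→{d, f}, g→{c, d, e, g}, h→{e, f, h}; now {c, d, e, f, g, h}.
Read '1': c→{f}, d→{g}, e→{e, f, g}, f→{c, e, f}, g→{f, g, h}, h→{g}; now {c, e, f, g, h}.
Read '0': c→{d, g}, e→{e, g}, f→{d, f}, g→{c, d, e, g}, h→{e, f, h}; now {c, d, e, f, g, h}.
State g is in {c, d, e, f, g, h}.

Yes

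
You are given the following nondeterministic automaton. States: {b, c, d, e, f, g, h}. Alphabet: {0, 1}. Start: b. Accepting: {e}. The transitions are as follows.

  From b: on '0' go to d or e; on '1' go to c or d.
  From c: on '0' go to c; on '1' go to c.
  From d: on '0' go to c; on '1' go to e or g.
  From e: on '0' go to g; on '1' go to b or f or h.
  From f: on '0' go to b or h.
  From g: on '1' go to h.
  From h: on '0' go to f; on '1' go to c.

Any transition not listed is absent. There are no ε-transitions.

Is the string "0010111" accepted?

No

Start in {b}.
Read '0': {b} → {d, e}.
Read '0': {d, e} → {c, g}.
Read '1': {c, g} → {c, h}.
Read '0': {c, h} → {c, f}.
Read '1': {c, f} → {c}.
Read '1': {c} → {c}.
Read '1': {c} → {c}.
The final set {c} contains no accepting state.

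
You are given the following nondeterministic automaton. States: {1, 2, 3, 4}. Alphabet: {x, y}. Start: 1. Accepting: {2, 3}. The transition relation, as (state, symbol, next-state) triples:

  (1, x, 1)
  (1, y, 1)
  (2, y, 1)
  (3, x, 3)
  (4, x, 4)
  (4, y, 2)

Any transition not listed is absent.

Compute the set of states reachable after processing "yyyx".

{1}

Start in {1}.
Read 'y': 1→{1}; now {1}.
Read 'y': 1→{1}; now {1}.
Read 'y': 1→{1}; now {1}.
Read 'x': 1→{1}; now {1}.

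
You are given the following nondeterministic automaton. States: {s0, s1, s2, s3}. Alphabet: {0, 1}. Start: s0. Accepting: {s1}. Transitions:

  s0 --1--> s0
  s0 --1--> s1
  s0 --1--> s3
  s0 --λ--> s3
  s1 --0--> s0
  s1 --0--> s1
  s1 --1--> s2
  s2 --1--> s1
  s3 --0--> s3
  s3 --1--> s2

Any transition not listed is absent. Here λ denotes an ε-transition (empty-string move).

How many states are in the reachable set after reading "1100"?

3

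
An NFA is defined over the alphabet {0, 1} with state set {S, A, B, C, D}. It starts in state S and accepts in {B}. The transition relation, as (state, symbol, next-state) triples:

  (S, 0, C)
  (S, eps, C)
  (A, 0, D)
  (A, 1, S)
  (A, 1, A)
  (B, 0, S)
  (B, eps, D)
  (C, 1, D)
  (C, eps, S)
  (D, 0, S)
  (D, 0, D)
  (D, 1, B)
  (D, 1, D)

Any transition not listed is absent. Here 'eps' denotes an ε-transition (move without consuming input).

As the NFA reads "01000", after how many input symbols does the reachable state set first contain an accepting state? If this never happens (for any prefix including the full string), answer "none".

none

Start: ε-closure({S}) = {S, C}.
Read '0': S→{C}, C→∅; union {C}; ε-closure = {S, C}.
Read '1': S→∅, C→{D}; now {D}.
Read '0': D→{S, D}; union {S, D}; ε-closure = {S, C, D}.
Read '0': S→{C}, C→∅, D→{S, D}; now {S, C, D}.
Read '0': S→{C}, C→∅, D→{S, D}; now {S, C, D}.
No reachable set along the way intersects F.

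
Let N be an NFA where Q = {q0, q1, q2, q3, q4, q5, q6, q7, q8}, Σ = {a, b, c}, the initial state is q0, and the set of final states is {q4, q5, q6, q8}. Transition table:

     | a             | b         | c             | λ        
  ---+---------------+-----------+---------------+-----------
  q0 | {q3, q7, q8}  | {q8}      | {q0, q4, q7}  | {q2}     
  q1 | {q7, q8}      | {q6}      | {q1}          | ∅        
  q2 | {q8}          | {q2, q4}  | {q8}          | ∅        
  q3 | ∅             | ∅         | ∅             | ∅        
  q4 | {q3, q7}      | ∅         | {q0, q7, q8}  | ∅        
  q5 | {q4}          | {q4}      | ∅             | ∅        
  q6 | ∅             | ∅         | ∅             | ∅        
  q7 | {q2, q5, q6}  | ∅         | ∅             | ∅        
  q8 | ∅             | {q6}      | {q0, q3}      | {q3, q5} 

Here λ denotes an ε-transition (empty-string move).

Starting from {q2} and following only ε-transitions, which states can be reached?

{q2}

Begin with {q2}.
No ε-moves leave this set, so the closure equals the set itself.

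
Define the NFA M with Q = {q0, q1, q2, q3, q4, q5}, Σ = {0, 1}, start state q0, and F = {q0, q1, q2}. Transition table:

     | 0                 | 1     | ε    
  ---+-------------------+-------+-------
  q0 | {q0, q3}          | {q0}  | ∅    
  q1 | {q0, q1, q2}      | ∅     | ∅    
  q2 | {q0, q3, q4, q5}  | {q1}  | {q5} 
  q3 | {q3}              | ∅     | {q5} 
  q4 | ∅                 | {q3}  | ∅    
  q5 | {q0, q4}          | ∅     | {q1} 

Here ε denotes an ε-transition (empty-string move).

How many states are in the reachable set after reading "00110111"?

Start in {q0}.
Read '0': {q0} → {q0, q1, q3, q5}.
Read '0': {q0, q1, q3, q5} → {q0, q1, q2, q3, q4, q5}.
Read '1': {q0, q1, q2, q3, q4, q5} → {q0, q1, q3, q5}.
Read '1': {q0, q1, q3, q5} → {q0}.
Read '0': {q0} → {q0, q1, q3, q5}.
Read '1': {q0, q1, q3, q5} → {q0}.
Read '1': {q0} → {q0}.
Read '1': {q0} → {q0}.
That set has 1 state.

1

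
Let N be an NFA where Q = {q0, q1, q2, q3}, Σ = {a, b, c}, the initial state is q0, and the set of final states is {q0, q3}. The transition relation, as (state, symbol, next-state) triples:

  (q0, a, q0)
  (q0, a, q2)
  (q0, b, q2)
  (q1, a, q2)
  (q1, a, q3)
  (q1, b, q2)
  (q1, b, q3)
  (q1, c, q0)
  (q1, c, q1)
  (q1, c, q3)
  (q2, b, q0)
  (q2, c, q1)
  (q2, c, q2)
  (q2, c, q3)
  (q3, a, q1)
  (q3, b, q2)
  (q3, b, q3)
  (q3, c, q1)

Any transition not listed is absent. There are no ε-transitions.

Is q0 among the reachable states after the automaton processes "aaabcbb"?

Yes

Start in {q0}.
Read 'a': {q0} → {q0, q2}.
Read 'a': {q0, q2} → {q0, q2}.
Read 'a': {q0, q2} → {q0, q2}.
Read 'b': {q0, q2} → {q0, q2}.
Read 'c': {q0, q2} → {q1, q2, q3}.
Read 'b': {q1, q2, q3} → {q0, q2, q3}.
Read 'b': {q0, q2, q3} → {q0, q2, q3}.
State q0 is in {q0, q2, q3}.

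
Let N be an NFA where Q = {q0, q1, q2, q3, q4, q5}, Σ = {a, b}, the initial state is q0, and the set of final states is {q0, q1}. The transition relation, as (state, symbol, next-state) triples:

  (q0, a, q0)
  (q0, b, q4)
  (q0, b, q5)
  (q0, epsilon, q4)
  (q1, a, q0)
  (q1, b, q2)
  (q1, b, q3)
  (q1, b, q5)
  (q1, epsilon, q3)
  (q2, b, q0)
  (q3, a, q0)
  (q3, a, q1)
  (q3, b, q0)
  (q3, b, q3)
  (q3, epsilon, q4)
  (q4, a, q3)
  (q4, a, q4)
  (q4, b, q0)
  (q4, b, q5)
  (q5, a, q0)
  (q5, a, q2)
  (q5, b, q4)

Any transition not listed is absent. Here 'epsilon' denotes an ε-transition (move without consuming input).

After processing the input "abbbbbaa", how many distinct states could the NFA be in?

Start: ε-closure({q0}) = {q0, q4}.
Read 'a': q0→{q0}, q4→{q3, q4}; now {q0, q3, q4}.
Read 'b': q0→{q4, q5}, q3→{q0, q3}, q4→{q0, q5}; now {q0, q3, q4, q5}.
Read 'b': q0→{q4, q5}, q3→{q0, q3}, q4→{q0, q5}, q5→{q4}; now {q0, q3, q4, q5}.
Read 'b': q0→{q4, q5}, q3→{q0, q3}, q4→{q0, q5}, q5→{q4}; now {q0, q3, q4, q5}.
Read 'b': q0→{q4, q5}, q3→{q0, q3}, q4→{q0, q5}, q5→{q4}; now {q0, q3, q4, q5}.
Read 'b': q0→{q4, q5}, q3→{q0, q3}, q4→{q0, q5}, q5→{q4}; now {q0, q3, q4, q5}.
Read 'a': q0→{q0}, q3→{q0, q1}, q4→{q3, q4}, q5→{q0, q2}; now {q0, q1, q2, q3, q4}.
Read 'a': q0→{q0}, q1→{q0}, q2→∅, q3→{q0, q1}, q4→{q3, q4}; now {q0, q1, q3, q4}.
That set has 4 states.

4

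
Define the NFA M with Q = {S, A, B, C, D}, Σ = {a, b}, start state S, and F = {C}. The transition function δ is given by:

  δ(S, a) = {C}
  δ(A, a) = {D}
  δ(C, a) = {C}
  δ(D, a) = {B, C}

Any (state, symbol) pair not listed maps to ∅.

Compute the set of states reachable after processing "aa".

Start in {S}.
Read 'a': S→{C}; now {C}.
Read 'a': C→{C}; now {C}.

{C}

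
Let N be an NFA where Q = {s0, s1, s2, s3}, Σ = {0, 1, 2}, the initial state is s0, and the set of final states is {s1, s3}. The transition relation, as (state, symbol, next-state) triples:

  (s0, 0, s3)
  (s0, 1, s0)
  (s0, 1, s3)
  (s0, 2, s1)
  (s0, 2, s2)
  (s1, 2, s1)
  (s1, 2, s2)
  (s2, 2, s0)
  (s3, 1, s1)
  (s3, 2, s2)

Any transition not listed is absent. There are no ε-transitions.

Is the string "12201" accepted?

Yes

Start in {s0}.
Read '1': s0→{s0, s3}; now {s0, s3}.
Read '2': s0→{s1, s2}, s3→{s2}; now {s1, s2}.
Read '2': s1→{s1, s2}, s2→{s0}; now {s0, s1, s2}.
Read '0': s0→{s3}, s1→∅, s2→∅; now {s3}.
Read '1': s3→{s1}; now {s1}.
The final set {s1} contains the accepting state s1.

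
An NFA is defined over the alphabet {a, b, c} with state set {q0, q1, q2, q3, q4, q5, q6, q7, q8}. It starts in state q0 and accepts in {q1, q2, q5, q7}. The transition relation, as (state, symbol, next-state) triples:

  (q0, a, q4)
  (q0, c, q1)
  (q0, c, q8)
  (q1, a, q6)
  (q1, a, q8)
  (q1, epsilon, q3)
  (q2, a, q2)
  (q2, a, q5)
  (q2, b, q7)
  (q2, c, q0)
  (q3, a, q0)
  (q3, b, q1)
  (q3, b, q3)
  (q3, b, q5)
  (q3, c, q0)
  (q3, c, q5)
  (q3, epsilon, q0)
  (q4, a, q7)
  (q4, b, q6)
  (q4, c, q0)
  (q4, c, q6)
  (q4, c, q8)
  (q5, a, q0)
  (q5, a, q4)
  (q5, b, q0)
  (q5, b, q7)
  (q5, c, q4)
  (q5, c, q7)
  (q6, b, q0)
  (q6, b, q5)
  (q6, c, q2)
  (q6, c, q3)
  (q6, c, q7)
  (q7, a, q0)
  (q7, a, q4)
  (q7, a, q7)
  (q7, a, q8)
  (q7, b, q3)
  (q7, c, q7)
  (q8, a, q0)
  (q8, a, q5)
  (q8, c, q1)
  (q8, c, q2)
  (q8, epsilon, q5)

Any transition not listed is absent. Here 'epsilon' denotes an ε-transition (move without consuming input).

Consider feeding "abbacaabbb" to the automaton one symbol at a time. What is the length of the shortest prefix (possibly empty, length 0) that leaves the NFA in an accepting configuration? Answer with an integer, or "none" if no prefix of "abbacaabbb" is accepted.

3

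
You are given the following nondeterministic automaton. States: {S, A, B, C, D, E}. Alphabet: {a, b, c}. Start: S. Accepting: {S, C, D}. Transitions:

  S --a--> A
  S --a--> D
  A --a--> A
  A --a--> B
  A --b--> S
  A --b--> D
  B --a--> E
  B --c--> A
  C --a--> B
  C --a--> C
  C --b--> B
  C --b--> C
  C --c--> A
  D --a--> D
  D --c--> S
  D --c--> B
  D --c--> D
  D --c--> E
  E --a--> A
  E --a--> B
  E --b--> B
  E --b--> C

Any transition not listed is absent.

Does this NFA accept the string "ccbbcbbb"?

No

Start in {S}.
Read 'c': S→∅; now ∅.
The set is empty and remains empty for the remaining 7 symbols.
The final set ∅ contains no accepting state.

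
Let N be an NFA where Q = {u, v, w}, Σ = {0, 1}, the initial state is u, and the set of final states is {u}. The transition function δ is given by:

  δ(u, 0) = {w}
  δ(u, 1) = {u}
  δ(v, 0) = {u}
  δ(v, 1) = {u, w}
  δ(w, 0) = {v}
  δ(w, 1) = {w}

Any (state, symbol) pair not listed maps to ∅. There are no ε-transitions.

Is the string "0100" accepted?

Yes

Start in {u}.
Read '0': {u} → {w}.
Read '1': {w} → {w}.
Read '0': {w} → {v}.
Read '0': {v} → {u}.
The final set {u} contains the accepting state u.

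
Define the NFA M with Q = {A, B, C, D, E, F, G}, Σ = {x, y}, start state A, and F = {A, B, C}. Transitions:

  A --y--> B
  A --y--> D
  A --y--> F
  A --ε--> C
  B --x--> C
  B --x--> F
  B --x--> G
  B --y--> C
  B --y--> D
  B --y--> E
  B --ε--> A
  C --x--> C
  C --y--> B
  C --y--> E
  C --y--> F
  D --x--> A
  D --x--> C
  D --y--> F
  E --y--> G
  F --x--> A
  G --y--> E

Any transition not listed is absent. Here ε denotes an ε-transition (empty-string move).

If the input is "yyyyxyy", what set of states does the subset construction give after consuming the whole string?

{A, B, C, D, E, F, G}

Start: ε-closure({A}) = {A, C}.
Read 'y': {A, C} → {A, B, C, D, E, F}.
Read 'y': {A, B, C, D, E, F} → {A, B, C, D, E, F, G}.
Read 'y': {A, B, C, D, E, F, G} → {A, B, C, D, E, F, G}.
Read 'y': {A, B, C, D, E, F, G} → {A, B, C, D, E, F, G}.
Read 'x': {A, B, C, D, E, F, G} → {A, C, F, G}.
Read 'y': {A, C, F, G} → {A, B, C, D, E, F}.
Read 'y': {A, B, C, D, E, F} → {A, B, C, D, E, F, G}.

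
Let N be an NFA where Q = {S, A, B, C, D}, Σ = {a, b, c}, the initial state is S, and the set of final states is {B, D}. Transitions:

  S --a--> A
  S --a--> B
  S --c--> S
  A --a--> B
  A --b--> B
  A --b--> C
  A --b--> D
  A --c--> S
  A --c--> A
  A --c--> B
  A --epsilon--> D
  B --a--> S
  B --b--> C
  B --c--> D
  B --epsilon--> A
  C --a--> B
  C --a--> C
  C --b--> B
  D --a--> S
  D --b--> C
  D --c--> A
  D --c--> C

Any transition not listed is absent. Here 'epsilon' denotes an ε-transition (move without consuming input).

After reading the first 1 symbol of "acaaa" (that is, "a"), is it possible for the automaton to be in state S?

Start in {S}.
Read 'a': S→{A, B}; union {A, B}; ε-closure = {A, B, D}.
State S is not in {A, B, D}.

No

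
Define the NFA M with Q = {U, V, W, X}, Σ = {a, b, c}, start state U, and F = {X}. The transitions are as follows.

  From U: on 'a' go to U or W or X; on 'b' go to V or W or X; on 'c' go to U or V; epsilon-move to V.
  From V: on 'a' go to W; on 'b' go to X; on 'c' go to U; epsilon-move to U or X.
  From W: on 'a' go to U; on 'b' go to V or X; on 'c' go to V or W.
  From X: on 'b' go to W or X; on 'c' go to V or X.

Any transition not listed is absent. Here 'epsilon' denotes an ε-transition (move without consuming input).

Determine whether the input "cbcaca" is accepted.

Yes

Start: ε-closure({U}) = {U, V, X}.
Read 'c': {U, V, X} → {U, V, X}.
Read 'b': {U, V, X} → {U, V, W, X}.
Read 'c': {U, V, W, X} → {U, V, W, X}.
Read 'a': {U, V, W, X} → {U, V, W, X}.
Read 'c': {U, V, W, X} → {U, V, W, X}.
Read 'a': {U, V, W, X} → {U, V, W, X}.
The final set {U, V, W, X} contains the accepting state X.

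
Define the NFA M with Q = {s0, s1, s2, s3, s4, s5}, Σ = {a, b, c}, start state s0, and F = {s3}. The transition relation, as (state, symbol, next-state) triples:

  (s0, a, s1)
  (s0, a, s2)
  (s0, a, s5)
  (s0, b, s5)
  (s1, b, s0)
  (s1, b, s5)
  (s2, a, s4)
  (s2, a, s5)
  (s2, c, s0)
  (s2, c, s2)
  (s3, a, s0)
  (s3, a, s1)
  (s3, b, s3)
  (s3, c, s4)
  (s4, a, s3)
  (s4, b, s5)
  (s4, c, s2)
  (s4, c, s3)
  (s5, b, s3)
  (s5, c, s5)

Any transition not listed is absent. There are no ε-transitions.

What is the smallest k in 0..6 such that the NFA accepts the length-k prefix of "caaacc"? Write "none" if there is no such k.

none

Start in {s0}.
Read 'c': s0→∅; now ∅.
The set is empty and remains empty for the remaining 5 symbols.
No reachable set along the way intersects F.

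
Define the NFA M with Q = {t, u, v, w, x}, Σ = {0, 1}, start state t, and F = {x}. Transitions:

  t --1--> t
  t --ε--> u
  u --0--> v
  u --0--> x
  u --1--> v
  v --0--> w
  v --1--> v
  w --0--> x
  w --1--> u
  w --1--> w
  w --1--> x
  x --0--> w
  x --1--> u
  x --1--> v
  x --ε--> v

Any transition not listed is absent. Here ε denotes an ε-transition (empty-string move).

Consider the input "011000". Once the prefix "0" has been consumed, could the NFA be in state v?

Yes

Start: ε-closure({t}) = {t, u}.
Read '0': t→∅, u→{v, x}; now {v, x}.
State v is in {v, x}.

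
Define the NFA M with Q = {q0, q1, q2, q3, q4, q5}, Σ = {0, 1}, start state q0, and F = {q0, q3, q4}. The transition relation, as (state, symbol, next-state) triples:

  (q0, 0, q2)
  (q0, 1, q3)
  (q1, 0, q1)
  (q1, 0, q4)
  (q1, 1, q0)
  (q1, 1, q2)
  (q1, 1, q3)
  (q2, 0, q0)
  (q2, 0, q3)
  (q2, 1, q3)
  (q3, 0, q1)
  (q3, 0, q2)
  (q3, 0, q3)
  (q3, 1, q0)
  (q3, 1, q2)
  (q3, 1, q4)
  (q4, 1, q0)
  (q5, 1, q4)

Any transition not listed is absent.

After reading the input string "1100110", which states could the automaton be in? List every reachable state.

Start in {q0}.
Read '1': q0→{q3}; now {q3}.
Read '1': q3→{q0, q2, q4}; now {q0, q2, q4}.
Read '0': q0→{q2}, q2→{q0, q3}, q4→∅; now {q0, q2, q3}.
Read '0': q0→{q2}, q2→{q0, q3}, q3→{q1, q2, q3}; now {q0, q1, q2, q3}.
Read '1': q0→{q3}, q1→{q0, q2, q3}, q2→{q3}, q3→{q0, q2, q4}; now {q0, q2, q3, q4}.
Read '1': q0→{q3}, q2→{q3}, q3→{q0, q2, q4}, q4→{q0}; now {q0, q2, q3, q4}.
Read '0': q0→{q2}, q2→{q0, q3}, q3→{q1, q2, q3}, q4→∅; now {q0, q1, q2, q3}.

{q0, q1, q2, q3}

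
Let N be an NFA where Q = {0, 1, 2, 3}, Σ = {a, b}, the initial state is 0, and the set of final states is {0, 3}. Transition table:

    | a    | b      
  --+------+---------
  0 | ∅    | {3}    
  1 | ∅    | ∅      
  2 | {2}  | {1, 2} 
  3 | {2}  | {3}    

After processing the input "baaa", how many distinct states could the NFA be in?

Start in {0}.
Read 'b': 0→{3}; now {3}.
Read 'a': 3→{2}; now {2}.
Read 'a': 2→{2}; now {2}.
Read 'a': 2→{2}; now {2}.
That set has 1 state.

1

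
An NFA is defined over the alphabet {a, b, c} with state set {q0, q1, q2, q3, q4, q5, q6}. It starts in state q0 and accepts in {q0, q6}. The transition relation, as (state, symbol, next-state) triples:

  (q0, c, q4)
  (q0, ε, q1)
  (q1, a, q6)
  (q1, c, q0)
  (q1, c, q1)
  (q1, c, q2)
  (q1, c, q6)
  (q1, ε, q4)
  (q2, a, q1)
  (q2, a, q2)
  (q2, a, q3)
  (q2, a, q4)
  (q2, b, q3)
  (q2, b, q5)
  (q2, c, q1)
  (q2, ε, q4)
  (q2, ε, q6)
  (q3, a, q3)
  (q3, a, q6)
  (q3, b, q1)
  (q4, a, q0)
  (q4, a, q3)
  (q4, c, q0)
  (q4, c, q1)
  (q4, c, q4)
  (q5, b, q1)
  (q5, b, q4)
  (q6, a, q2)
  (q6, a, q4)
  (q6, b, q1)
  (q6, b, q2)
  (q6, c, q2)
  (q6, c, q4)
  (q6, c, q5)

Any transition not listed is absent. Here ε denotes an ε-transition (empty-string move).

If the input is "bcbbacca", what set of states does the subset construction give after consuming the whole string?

∅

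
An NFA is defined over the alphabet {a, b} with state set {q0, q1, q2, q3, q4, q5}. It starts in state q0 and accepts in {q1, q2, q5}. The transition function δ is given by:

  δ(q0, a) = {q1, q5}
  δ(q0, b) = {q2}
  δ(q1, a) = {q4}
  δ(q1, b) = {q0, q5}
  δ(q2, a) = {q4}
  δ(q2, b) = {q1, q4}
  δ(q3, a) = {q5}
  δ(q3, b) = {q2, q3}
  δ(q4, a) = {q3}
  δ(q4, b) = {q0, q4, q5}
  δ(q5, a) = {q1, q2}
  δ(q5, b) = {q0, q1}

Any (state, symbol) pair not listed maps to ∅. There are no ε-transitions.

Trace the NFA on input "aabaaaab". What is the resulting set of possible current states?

{q0, q1, q2, q3, q4, q5}

Start in {q0}.
Read 'a': q0→{q1, q5}; now {q1, q5}.
Read 'a': q1→{q4}, q5→{q1, q2}; now {q1, q2, q4}.
Read 'b': q1→{q0, q5}, q2→{q1, q4}, q4→{q0, q4, q5}; now {q0, q1, q4, q5}.
Read 'a': q0→{q1, q5}, q1→{q4}, q4→{q3}, q5→{q1, q2}; now {q1, q2, q3, q4, q5}.
Read 'a': q1→{q4}, q2→{q4}, q3→{q5}, q4→{q3}, q5→{q1, q2}; now {q1, q2, q3, q4, q5}.
Read 'a': q1→{q4}, q2→{q4}, q3→{q5}, q4→{q3}, q5→{q1, q2}; now {q1, q2, q3, q4, q5}.
Read 'a': q1→{q4}, q2→{q4}, q3→{q5}, q4→{q3}, q5→{q1, q2}; now {q1, q2, q3, q4, q5}.
Read 'b': q1→{q0, q5}, q2→{q1, q4}, q3→{q2, q3}, q4→{q0, q4, q5}, q5→{q0, q1}; now {q0, q1, q2, q3, q4, q5}.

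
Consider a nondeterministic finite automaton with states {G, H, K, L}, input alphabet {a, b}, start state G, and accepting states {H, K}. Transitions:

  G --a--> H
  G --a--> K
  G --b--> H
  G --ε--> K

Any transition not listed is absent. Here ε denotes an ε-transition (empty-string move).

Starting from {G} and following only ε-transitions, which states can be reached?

{G, K}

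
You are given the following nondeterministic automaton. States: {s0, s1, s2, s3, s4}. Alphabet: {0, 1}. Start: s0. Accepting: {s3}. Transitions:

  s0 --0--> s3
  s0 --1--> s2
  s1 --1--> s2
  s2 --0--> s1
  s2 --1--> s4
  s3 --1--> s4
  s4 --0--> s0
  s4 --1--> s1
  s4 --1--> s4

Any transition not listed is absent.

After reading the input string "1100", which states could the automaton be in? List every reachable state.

Start in {s0}.
Read '1': s0→{s2}; now {s2}.
Read '1': s2→{s4}; now {s4}.
Read '0': s4→{s0}; now {s0}.
Read '0': s0→{s3}; now {s3}.

{s3}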